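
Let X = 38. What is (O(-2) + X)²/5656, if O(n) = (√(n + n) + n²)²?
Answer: 561/1414 + 200*I/707 ≈ 0.39675 + 0.28289*I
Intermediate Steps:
O(n) = (n² + √2*√n)² (O(n) = (√(2*n) + n²)² = (√2*√n + n²)² = (n² + √2*√n)²)
(O(-2) + X)²/5656 = (((-2)² + √2*√(-2))² + 38)²/5656 = ((4 + √2*(I*√2))² + 38)²*(1/5656) = ((4 + 2*I)² + 38)²*(1/5656) = (38 + (4 + 2*I)²)²*(1/5656) = (38 + (4 + 2*I)²)²/5656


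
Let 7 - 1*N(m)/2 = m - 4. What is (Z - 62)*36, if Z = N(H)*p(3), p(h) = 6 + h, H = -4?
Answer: 7488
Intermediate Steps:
N(m) = 22 - 2*m (N(m) = 14 - 2*(m - 4) = 14 - 2*(-4 + m) = 14 + (8 - 2*m) = 22 - 2*m)
Z = 270 (Z = (22 - 2*(-4))*(6 + 3) = (22 + 8)*9 = 30*9 = 270)
(Z - 62)*36 = (270 - 62)*36 = 208*36 = 7488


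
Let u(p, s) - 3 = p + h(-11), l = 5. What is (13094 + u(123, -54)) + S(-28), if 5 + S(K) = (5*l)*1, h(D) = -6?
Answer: 13234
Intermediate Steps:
u(p, s) = -3 + p (u(p, s) = 3 + (p - 6) = 3 + (-6 + p) = -3 + p)
S(K) = 20 (S(K) = -5 + (5*5)*1 = -5 + 25*1 = -5 + 25 = 20)
(13094 + u(123, -54)) + S(-28) = (13094 + (-3 + 123)) + 20 = (13094 + 120) + 20 = 13214 + 20 = 13234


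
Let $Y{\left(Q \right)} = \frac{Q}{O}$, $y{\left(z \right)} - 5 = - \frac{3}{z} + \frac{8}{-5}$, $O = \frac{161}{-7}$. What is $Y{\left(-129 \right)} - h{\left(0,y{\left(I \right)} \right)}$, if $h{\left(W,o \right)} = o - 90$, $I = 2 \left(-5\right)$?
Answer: $\frac{21139}{230} \approx 91.909$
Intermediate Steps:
$I = -10$
$O = -23$ ($O = 161 \left(- \frac{1}{7}\right) = -23$)
$y{\left(z \right)} = \frac{17}{5} - \frac{3}{z}$ ($y{\left(z \right)} = 5 + \left(- \frac{3}{z} + \frac{8}{-5}\right) = 5 + \left(- \frac{3}{z} + 8 \left(- \frac{1}{5}\right)\right) = 5 - \left(\frac{8}{5} + \frac{3}{z}\right) = \frac{17}{5} - \frac{3}{z}$)
$h{\left(W,o \right)} = -90 + o$
$Y{\left(Q \right)} = - \frac{Q}{23}$ ($Y{\left(Q \right)} = \frac{Q}{-23} = Q \left(- \frac{1}{23}\right) = - \frac{Q}{23}$)
$Y{\left(-129 \right)} - h{\left(0,y{\left(I \right)} \right)} = \left(- \frac{1}{23}\right) \left(-129\right) - \left(-90 + \left(\frac{17}{5} - \frac{3}{-10}\right)\right) = \frac{129}{23} - \left(-90 + \left(\frac{17}{5} - - \frac{3}{10}\right)\right) = \frac{129}{23} - \left(-90 + \left(\frac{17}{5} + \frac{3}{10}\right)\right) = \frac{129}{23} - \left(-90 + \frac{37}{10}\right) = \frac{129}{23} - - \frac{863}{10} = \frac{129}{23} + \frac{863}{10} = \frac{21139}{230}$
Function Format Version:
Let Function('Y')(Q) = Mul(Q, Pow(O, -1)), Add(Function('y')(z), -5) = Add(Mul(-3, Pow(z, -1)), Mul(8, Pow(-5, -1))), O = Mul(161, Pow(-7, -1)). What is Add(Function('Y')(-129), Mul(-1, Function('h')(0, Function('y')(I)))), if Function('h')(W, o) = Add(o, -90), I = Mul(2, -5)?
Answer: Rational(21139, 230) ≈ 91.909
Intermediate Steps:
I = -10
O = -23 (O = Mul(161, Rational(-1, 7)) = -23)
Function('y')(z) = Add(Rational(17, 5), Mul(-3, Pow(z, -1))) (Function('y')(z) = Add(5, Add(Mul(-3, Pow(z, -1)), Mul(8, Pow(-5, -1)))) = Add(5, Add(Mul(-3, Pow(z, -1)), Mul(8, Rational(-1, 5)))) = Add(5, Add(Mul(-3, Pow(z, -1)), Rational(-8, 5))) = Add(5, Add(Rational(-8, 5), Mul(-3, Pow(z, -1)))) = Add(Rational(17, 5), Mul(-3, Pow(z, -1))))
Function('h')(W, o) = Add(-90, o)
Function('Y')(Q) = Mul(Rational(-1, 23), Q) (Function('Y')(Q) = Mul(Q, Pow(-23, -1)) = Mul(Q, Rational(-1, 23)) = Mul(Rational(-1, 23), Q))
Add(Function('Y')(-129), Mul(-1, Function('h')(0, Function('y')(I)))) = Add(Mul(Rational(-1, 23), -129), Mul(-1, Add(-90, Add(Rational(17, 5), Mul(-3, Pow(-10, -1)))))) = Add(Rational(129, 23), Mul(-1, Add(-90, Add(Rational(17, 5), Mul(-3, Rational(-1, 10)))))) = Add(Rational(129, 23), Mul(-1, Add(-90, Add(Rational(17, 5), Rational(3, 10))))) = Add(Rational(129, 23), Mul(-1, Add(-90, Rational(37, 10)))) = Add(Rational(129, 23), Mul(-1, Rational(-863, 10))) = Add(Rational(129, 23), Rational(863, 10)) = Rational(21139, 230)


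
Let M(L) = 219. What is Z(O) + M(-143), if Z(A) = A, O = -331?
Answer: -112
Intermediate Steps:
Z(O) + M(-143) = -331 + 219 = -112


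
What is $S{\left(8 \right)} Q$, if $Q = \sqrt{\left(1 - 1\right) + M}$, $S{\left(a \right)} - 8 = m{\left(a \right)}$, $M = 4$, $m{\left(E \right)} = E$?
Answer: $32$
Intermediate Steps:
$S{\left(a \right)} = 8 + a$
$Q = 2$ ($Q = \sqrt{\left(1 - 1\right) + 4} = \sqrt{0 + 4} = \sqrt{4} = 2$)
$S{\left(8 \right)} Q = \left(8 + 8\right) 2 = 16 \cdot 2 = 32$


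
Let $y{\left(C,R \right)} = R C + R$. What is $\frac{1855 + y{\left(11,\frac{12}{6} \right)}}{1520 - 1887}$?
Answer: $- \frac{1879}{367} \approx -5.1199$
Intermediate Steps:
$y{\left(C,R \right)} = R + C R$ ($y{\left(C,R \right)} = C R + R = R + C R$)
$\frac{1855 + y{\left(11,\frac{12}{6} \right)}}{1520 - 1887} = \frac{1855 + \frac{12}{6} \left(1 + 11\right)}{1520 - 1887} = \frac{1855 + 12 \cdot \frac{1}{6} \cdot 12}{-367} = \left(1855 + 2 \cdot 12\right) \left(- \frac{1}{367}\right) = \left(1855 + 24\right) \left(- \frac{1}{367}\right) = 1879 \left(- \frac{1}{367}\right) = - \frac{1879}{367}$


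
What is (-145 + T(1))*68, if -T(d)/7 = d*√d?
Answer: -10336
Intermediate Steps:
T(d) = -7*d^(3/2) (T(d) = -7*d*√d = -7*d^(3/2))
(-145 + T(1))*68 = (-145 - 7*1^(3/2))*68 = (-145 - 7*1)*68 = (-145 - 7)*68 = -152*68 = -10336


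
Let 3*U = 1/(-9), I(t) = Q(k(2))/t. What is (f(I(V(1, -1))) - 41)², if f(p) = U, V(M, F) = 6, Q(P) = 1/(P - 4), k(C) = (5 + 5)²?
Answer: 1227664/729 ≈ 1684.0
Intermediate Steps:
k(C) = 100 (k(C) = 10² = 100)
Q(P) = 1/(-4 + P)
I(t) = 1/(96*t) (I(t) = 1/((-4 + 100)*t) = 1/(96*t))
U = -1/27 (U = (⅓)/(-9) = (⅓)*(-⅑) = -1/27 ≈ -0.037037)
f(p) = -1/27
(f(I(V(1, -1))) - 41)² = (-1/27 - 41)² = (-1108/27)² = 1227664/729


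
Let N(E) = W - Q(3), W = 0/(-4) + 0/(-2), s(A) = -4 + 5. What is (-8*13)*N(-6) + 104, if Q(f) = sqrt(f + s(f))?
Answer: 312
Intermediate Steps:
s(A) = 1
Q(f) = sqrt(1 + f) (Q(f) = sqrt(f + 1) = sqrt(1 + f))
W = 0 (W = 0*(-1/4) + 0*(-1/2) = 0 + 0 = 0)
N(E) = -2 (N(E) = 0 - sqrt(1 + 3) = 0 - sqrt(4) = 0 - 1*2 = 0 - 2 = -2)
(-8*13)*N(-6) + 104 = -8*13*(-2) + 104 = -104*(-2) + 104 = 208 + 104 = 312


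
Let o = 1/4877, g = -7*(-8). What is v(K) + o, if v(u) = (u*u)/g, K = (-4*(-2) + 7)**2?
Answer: 246898181/273112 ≈ 904.02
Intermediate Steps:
g = 56
K = 225 (K = (8 + 7)**2 = 15**2 = 225)
v(u) = u**2/56 (v(u) = (u*u)/56 = u**2*(1/56) = u**2/56)
o = 1/4877 ≈ 0.00020504
v(K) + o = (1/56)*225**2 + 1/4877 = (1/56)*50625 + 1/4877 = 50625/56 + 1/4877 = 246898181/273112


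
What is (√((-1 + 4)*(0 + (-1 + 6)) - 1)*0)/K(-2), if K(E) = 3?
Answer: 0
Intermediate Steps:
(√((-1 + 4)*(0 + (-1 + 6)) - 1)*0)/K(-2) = (√((-1 + 4)*(0 + (-1 + 6)) - 1)*0)/3 = (√(3*(0 + 5) - 1)*0)*(⅓) = (√(3*5 - 1)*0)*(⅓) = (√(15 - 1)*0)*(⅓) = (√14*0)*(⅓) = 0*(⅓) = 0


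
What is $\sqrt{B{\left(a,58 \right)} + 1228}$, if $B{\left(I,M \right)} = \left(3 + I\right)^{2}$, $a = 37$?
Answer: $2 \sqrt{707} \approx 53.179$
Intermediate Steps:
$\sqrt{B{\left(a,58 \right)} + 1228} = \sqrt{\left(3 + 37\right)^{2} + 1228} = \sqrt{40^{2} + 1228} = \sqrt{1600 + 1228} = \sqrt{2828} = 2 \sqrt{707}$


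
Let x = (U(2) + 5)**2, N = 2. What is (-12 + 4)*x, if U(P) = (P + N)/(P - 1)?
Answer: -648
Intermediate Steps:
U(P) = (2 + P)/(-1 + P) (U(P) = (P + 2)/(P - 1) = (2 + P)/(-1 + P))
x = 81 (x = ((2 + 2)/(-1 + 2) + 5)**2 = (4/1 + 5)**2 = (1*4 + 5)**2 = (4 + 5)**2 = 9**2 = 81)
(-12 + 4)*x = (-12 + 4)*81 = -8*81 = -648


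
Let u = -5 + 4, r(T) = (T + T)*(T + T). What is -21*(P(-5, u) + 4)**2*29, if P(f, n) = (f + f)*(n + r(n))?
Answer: -411684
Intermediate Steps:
r(T) = 4*T**2 (r(T) = (2*T)*(2*T) = 4*T**2)
u = -1
P(f, n) = 2*f*(n + 4*n**2) (P(f, n) = (f + f)*(n + 4*n**2) = (2*f)*(n + 4*n**2) = 2*f*(n + 4*n**2))
-21*(P(-5, u) + 4)**2*29 = -21*(2*(-5)*(-1)*(1 + 4*(-1)) + 4)**2*29 = -21*(2*(-5)*(-1)*(1 - 4) + 4)**2*29 = -21*(2*(-5)*(-1)*(-3) + 4)**2*29 = -21*(-30 + 4)**2*29 = -21*(-26)**2*29 = -21*676*29 = -14196*29 = -411684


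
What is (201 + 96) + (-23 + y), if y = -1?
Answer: 273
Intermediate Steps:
(201 + 96) + (-23 + y) = (201 + 96) + (-23 - 1) = 297 - 24 = 273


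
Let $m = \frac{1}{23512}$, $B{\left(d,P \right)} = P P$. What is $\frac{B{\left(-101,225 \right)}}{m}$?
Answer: $1190295000$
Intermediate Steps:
$B{\left(d,P \right)} = P^{2}$
$m = \frac{1}{23512} \approx 4.2531 \cdot 10^{-5}$
$\frac{B{\left(-101,225 \right)}}{m} = 225^{2} \frac{1}{\frac{1}{23512}} = 50625 \cdot 23512 = 1190295000$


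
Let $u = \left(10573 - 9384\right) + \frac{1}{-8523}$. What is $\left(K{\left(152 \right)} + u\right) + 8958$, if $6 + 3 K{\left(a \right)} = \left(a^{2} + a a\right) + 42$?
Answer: $\frac{217862084}{8523} \approx 25562.0$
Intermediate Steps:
$u = \frac{10133846}{8523}$ ($u = 1189 - \frac{1}{8523} = \frac{10133846}{8523} \approx 1189.0$)
$K{\left(a \right)} = 12 + \frac{2 a^{2}}{3}$ ($K{\left(a \right)} = -2 + \frac{\left(a^{2} + a a\right) + 42}{3} = -2 + \frac{\left(a^{2} + a^{2}\right) + 42}{3} = -2 + \frac{2 a^{2} + 42}{3} = -2 + \frac{42 + 2 a^{2}}{3} = -2 + \left(14 + \frac{2 a^{2}}{3}\right) = 12 + \frac{2 a^{2}}{3}$)
$\left(K{\left(152 \right)} + u\right) + 8958 = \left(\left(12 + \frac{2 \cdot 152^{2}}{3}\right) + \frac{10133846}{8523}\right) + 8958 = \left(\left(12 + \frac{2}{3} \cdot 23104\right) + \frac{10133846}{8523}\right) + 8958 = \left(\left(12 + \frac{46208}{3}\right) + \frac{10133846}{8523}\right) + 8958 = \left(\frac{46244}{3} + \frac{10133846}{8523}\right) + 8958 = \frac{141513050}{8523} + 8958 = \frac{217862084}{8523}$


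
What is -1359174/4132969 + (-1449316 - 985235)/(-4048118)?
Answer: 4559827077387/16730746202342 ≈ 0.27254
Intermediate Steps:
-1359174/4132969 + (-1449316 - 985235)/(-4048118) = -1359174*1/4132969 - 2434551*(-1/4048118) = -1359174/4132969 + 2434551/4048118 = 4559827077387/16730746202342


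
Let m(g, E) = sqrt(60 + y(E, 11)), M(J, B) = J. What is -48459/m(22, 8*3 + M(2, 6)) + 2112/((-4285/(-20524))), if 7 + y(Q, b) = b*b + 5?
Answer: 43346688/4285 - 48459*sqrt(179)/179 ≈ 6493.9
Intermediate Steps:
y(Q, b) = -2 + b**2 (y(Q, b) = -7 + (b*b + 5) = -7 + (b**2 + 5) = -7 + (5 + b**2) = -2 + b**2)
m(g, E) = sqrt(179) (m(g, E) = sqrt(60 + (-2 + 11**2)) = sqrt(60 + (-2 + 121)) = sqrt(60 + 119) = sqrt(179))
-48459/m(22, 8*3 + M(2, 6)) + 2112/((-4285/(-20524))) = -48459*sqrt(179)/179 + 2112/((-4285/(-20524))) = -48459*sqrt(179)/179 + 2112/((-4285*(-1/20524))) = -48459*sqrt(179)/179 + 2112/(4285/20524) = -48459*sqrt(179)/179 + 2112*(20524/4285) = -48459*sqrt(179)/179 + 43346688/4285 = 43346688/4285 - 48459*sqrt(179)/179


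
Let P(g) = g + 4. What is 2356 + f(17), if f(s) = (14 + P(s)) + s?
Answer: 2408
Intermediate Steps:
P(g) = 4 + g
f(s) = 18 + 2*s (f(s) = (14 + (4 + s)) + s = (18 + s) + s = 18 + 2*s)
2356 + f(17) = 2356 + (18 + 2*17) = 2356 + (18 + 34) = 2356 + 52 = 2408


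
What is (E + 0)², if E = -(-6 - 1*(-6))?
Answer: 0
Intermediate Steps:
E = 0 (E = -(-6 + 6) = -1*0 = 0)
(E + 0)² = (0 + 0)² = 0² = 0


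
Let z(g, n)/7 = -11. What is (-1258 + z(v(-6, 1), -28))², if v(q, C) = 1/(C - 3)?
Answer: 1782225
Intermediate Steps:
v(q, C) = 1/(-3 + C)
z(g, n) = -77 (z(g, n) = 7*(-11) = -77)
(-1258 + z(v(-6, 1), -28))² = (-1258 - 77)² = (-1335)² = 1782225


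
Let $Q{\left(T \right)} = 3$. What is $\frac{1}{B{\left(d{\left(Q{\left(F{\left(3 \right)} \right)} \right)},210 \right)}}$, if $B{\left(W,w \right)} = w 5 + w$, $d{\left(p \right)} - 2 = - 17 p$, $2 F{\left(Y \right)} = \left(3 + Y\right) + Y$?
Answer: $\frac{1}{1260} \approx 0.00079365$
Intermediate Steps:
$F{\left(Y \right)} = \frac{3}{2} + Y$ ($F{\left(Y \right)} = \frac{\left(3 + Y\right) + Y}{2} = \frac{3 + 2 Y}{2} = \frac{3}{2} + Y$)
$d{\left(p \right)} = 2 - 17 p$
$B{\left(W,w \right)} = 6 w$ ($B{\left(W,w \right)} = 5 w + w = 6 w$)
$\frac{1}{B{\left(d{\left(Q{\left(F{\left(3 \right)} \right)} \right)},210 \right)}} = \frac{1}{6 \cdot 210} = \frac{1}{1260}$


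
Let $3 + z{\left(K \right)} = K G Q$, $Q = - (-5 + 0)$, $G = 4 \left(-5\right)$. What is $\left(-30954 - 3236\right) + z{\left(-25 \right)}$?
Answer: $-31693$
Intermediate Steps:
$G = -20$
$Q = 5$ ($Q = \left(-1\right) \left(-5\right) = 5$)
$z{\left(K \right)} = -3 - 100 K$ ($z{\left(K \right)} = -3 + K \left(-20\right) 5 = -3 + - 20 K 5 = -3 - 100 K$)
$\left(-30954 - 3236\right) + z{\left(-25 \right)} = \left(-30954 - 3236\right) - -2497 = \left(-30954 + \left(-11934 + 8698\right)\right) + \left(-3 + 2500\right) = \left(-30954 - 3236\right) + 2497 = -34190 + 2497 = -31693$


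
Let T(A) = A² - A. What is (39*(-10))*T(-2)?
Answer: -2340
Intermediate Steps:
(39*(-10))*T(-2) = (39*(-10))*(-2*(-1 - 2)) = -(-780)*(-3) = -390*6 = -2340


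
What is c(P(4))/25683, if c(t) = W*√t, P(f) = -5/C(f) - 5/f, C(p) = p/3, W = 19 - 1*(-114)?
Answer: 19*I*√5/3669 ≈ 0.01158*I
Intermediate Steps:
W = 133 (W = 19 + 114 = 133)
C(p) = p/3 (C(p) = p*(⅓) = p/3)
P(f) = -20/f (P(f) = -5*3/f - 5/f = -15/f - 5/f = -20/f)
c(t) = 133*√t
c(P(4))/25683 = (133*√(-20/4))/25683 = (133*√(-20*¼))*(1/25683) = (133*√(-5))*(1/25683) = (133*(I*√5))*(1/25683) = (133*I*√5)*(1/25683) = 19*I*√5/3669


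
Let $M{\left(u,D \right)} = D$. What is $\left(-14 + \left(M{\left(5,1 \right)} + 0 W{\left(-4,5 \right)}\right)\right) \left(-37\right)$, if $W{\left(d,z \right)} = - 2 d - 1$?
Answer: $481$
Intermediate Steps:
$W{\left(d,z \right)} = -1 - 2 d$
$\left(-14 + \left(M{\left(5,1 \right)} + 0 W{\left(-4,5 \right)}\right)\right) \left(-37\right) = \left(-14 + \left(1 + 0 \left(-1 - -8\right)\right)\right) \left(-37\right) = \left(-14 + \left(1 + 0 \left(-1 + 8\right)\right)\right) \left(-37\right) = \left(-14 + \left(1 + 0 \cdot 7\right)\right) \left(-37\right) = \left(-14 + \left(1 + 0\right)\right) \left(-37\right) = \left(-14 + 1\right) \left(-37\right) = \left(-13\right) \left(-37\right) = 481$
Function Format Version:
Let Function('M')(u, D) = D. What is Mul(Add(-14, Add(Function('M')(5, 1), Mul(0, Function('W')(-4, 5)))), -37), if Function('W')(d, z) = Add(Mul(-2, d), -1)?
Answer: 481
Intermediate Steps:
Function('W')(d, z) = Add(-1, Mul(-2, d))
Mul(Add(-14, Add(Function('M')(5, 1), Mul(0, Function('W')(-4, 5)))), -37) = Mul(Add(-14, Add(1, Mul(0, Add(-1, Mul(-2, -4))))), -37) = Mul(Add(-14, Add(1, Mul(0, Add(-1, 8)))), -37) = Mul(Add(-14, Add(1, Mul(0, 7))), -37) = Mul(Add(-14, Add(1, 0)), -37) = Mul(Add(-14, 1), -37) = Mul(-13, -37) = 481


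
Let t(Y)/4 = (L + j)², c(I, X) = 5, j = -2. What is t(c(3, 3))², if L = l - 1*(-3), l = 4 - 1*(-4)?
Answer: 104976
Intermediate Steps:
l = 8 (l = 4 + 4 = 8)
L = 11 (L = 8 - 1*(-3) = 8 + 3 = 11)
t(Y) = 324 (t(Y) = 4*(11 - 2)² = 4*9² = 4*81 = 324)
t(c(3, 3))² = 324² = 104976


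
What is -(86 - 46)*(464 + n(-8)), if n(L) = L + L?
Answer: -17920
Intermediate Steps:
n(L) = 2*L
-(86 - 46)*(464 + n(-8)) = -(86 - 46)*(464 + 2*(-8)) = -40*(464 - 16) = -40*448 = -1*17920 = -17920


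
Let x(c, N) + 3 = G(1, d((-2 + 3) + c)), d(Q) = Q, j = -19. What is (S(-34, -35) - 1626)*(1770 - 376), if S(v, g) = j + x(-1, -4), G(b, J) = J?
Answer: -2297312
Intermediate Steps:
x(c, N) = -2 + c (x(c, N) = -3 + ((-2 + 3) + c) = -3 + (1 + c) = -2 + c)
S(v, g) = -22 (S(v, g) = -19 + (-2 - 1) = -19 - 3 = -22)
(S(-34, -35) - 1626)*(1770 - 376) = (-22 - 1626)*(1770 - 376) = -1648*1394 = -2297312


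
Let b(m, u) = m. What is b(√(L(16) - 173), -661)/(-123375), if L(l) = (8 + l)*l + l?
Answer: -√227/123375 ≈ -0.00012212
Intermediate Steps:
L(l) = l + l*(8 + l) (L(l) = l*(8 + l) + l = l + l*(8 + l))
b(√(L(16) - 173), -661)/(-123375) = √(16*(9 + 16) - 173)/(-123375) = √(16*25 - 173)*(-1/123375) = √(400 - 173)*(-1/123375) = √227*(-1/123375) = -√227/123375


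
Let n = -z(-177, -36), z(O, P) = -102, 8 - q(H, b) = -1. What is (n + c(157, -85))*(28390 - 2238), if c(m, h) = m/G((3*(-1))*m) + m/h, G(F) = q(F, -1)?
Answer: 2352686224/765 ≈ 3.0754e+6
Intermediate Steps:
q(H, b) = 9 (q(H, b) = 8 - 1*(-1) = 8 + 1 = 9)
G(F) = 9
c(m, h) = m/9 + m/h
n = 102 (n = -1*(-102) = 102)
(n + c(157, -85))*(28390 - 2238) = (102 + ((⅑)*157 + 157/(-85)))*(28390 - 2238) = (102 + (157/9 + 157*(-1/85)))*26152 = (102 + (157/9 - 157/85))*26152 = (102 + 11932/765)*26152 = (89962/765)*26152 = 2352686224/765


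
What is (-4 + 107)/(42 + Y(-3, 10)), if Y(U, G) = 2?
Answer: 103/44 ≈ 2.3409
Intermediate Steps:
(-4 + 107)/(42 + Y(-3, 10)) = (-4 + 107)/(42 + 2) = 103/44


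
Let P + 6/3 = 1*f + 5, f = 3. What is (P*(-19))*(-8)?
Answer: 912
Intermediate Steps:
P = 6 (P = -2 + (1*3 + 5) = -2 + (3 + 5) = -2 + 8 = 6)
(P*(-19))*(-8) = (6*(-19))*(-8) = -114*(-8) = 912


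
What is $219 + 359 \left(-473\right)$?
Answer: $-169588$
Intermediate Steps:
$219 + 359 \left(-473\right) = 219 - 169807 = -169588$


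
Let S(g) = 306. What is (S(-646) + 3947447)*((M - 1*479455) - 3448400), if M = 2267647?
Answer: -6554091112624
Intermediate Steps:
(S(-646) + 3947447)*((M - 1*479455) - 3448400) = (306 + 3947447)*((2267647 - 1*479455) - 3448400) = 3947753*((2267647 - 479455) - 3448400) = 3947753*(1788192 - 3448400) = 3947753*(-1660208) = -6554091112624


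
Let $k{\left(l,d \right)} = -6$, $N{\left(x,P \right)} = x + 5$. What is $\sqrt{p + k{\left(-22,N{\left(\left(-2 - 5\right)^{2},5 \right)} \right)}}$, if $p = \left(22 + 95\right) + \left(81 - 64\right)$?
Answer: $8 \sqrt{2} \approx 11.314$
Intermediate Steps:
$N{\left(x,P \right)} = 5 + x$
$p = 134$ ($p = 117 + 17 = 134$)
$\sqrt{p + k{\left(-22,N{\left(\left(-2 - 5\right)^{2},5 \right)} \right)}} = \sqrt{134 - 6} = \sqrt{128} = 8 \sqrt{2}$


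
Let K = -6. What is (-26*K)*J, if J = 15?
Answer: 2340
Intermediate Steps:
(-26*K)*J = -26*(-6)*15 = 156*15 = 2340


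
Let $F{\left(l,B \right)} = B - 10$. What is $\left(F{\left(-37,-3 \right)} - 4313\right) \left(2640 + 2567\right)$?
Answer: $-22525482$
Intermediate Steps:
$F{\left(l,B \right)} = -10 + B$ ($F{\left(l,B \right)} = B - 10 = -10 + B$)
$\left(F{\left(-37,-3 \right)} - 4313\right) \left(2640 + 2567\right) = \left(\left(-10 - 3\right) - 4313\right) \left(2640 + 2567\right) = \left(-13 - 4313\right) 5207 = \left(-4326\right) 5207 = -22525482$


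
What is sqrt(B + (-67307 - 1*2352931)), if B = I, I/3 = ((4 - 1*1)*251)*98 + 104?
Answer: 4*I*sqrt(137409) ≈ 1482.7*I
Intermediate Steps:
I = 221694 (I = 3*(((4 - 1*1)*251)*98 + 104) = 3*(((4 - 1)*251)*98 + 104) = 3*((3*251)*98 + 104) = 3*(753*98 + 104) = 3*(73794 + 104) = 3*73898 = 221694)
B = 221694
sqrt(B + (-67307 - 1*2352931)) = sqrt(221694 + (-67307 - 1*2352931)) = sqrt(221694 + (-67307 - 2352931)) = sqrt(221694 - 2420238) = sqrt(-2198544) = 4*I*sqrt(137409)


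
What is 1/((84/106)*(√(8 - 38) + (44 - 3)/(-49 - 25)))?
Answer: -80401/3485181 - 145114*I*√30/3485181 ≈ -0.023069 - 0.22806*I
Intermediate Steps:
1/((84/106)*(√(8 - 38) + (44 - 3)/(-49 - 25))) = 1/((84*(1/106))*(√(-30) + 41/(-74))) = 1/(42*(I*√30 + 41*(-1/74))/53) = 1/(42*(I*√30 - 41/74)/53) = 1/(42*(-41/74 + I*√30)/53) = 1/(-861/1961 + 42*I*√30/53)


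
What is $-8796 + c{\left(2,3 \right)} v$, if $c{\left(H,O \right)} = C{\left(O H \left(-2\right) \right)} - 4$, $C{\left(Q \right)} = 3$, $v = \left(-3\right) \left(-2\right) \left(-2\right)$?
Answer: $-8784$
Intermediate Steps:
$v = -12$ ($v = 6 \left(-2\right) = -12$)
$c{\left(H,O \right)} = -1$ ($c{\left(H,O \right)} = 3 - 4 = -1$)
$-8796 + c{\left(2,3 \right)} v = -8796 - -12 = -8796 + 12 = -8784$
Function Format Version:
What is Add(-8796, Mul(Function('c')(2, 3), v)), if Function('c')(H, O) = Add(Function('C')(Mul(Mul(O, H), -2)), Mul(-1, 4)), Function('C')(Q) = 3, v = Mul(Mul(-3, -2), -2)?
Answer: -8784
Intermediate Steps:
v = -12 (v = Mul(6, -2) = -12)
Function('c')(H, O) = -1 (Function('c')(H, O) = Add(3, Mul(-1, 4)) = Add(3, -4) = -1)
Add(-8796, Mul(Function('c')(2, 3), v)) = Add(-8796, Mul(-1, -12)) = Add(-8796, 12) = -8784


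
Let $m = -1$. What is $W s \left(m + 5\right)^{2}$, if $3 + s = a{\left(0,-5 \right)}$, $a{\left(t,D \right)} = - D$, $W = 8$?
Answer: $256$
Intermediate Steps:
$s = 2$ ($s = -3 - -5 = -3 + 5 = 2$)
$W s \left(m + 5\right)^{2} = 8 \cdot 2 \left(-1 + 5\right)^{2} = 16 \cdot 4^{2} = 16 \cdot 16 = 256$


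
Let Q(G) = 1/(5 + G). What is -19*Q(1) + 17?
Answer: 83/6 ≈ 13.833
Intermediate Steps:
-19*Q(1) + 17 = -19/(5 + 1) + 17 = -19/6 + 17 = 83/6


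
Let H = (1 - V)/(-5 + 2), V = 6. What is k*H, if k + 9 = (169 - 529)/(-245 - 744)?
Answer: -14235/989 ≈ -14.393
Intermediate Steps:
k = -8541/989 (k = -9 + (169 - 529)/(-245 - 744) = -9 - 360/(-989) = -9 - 360*(-1/989) = -9 + 360/989 = -8541/989 ≈ -8.6360)
H = 5/3 (H = (1 - 1*6)/(-5 + 2) = (1 - 6)/(-3) = -5*(-⅓) = 5/3 ≈ 1.6667)
k*H = -8541/989*5/3 = -14235/989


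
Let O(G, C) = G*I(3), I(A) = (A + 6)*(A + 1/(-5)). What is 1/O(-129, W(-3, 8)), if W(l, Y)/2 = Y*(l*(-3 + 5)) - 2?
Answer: -5/16254 ≈ -0.00030762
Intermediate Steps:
I(A) = (6 + A)*(-⅕ + A) (I(A) = (6 + A)*(A - ⅕) = (6 + A)*(-⅕ + A))
W(l, Y) = -4 + 4*Y*l (W(l, Y) = 2*(Y*(l*(-3 + 5)) - 2) = 2*(Y*(l*2) - 2) = 2*(Y*(2*l) - 2) = 2*(2*Y*l - 2) = 2*(-2 + 2*Y*l) = -4 + 4*Y*l)
O(G, C) = 126*G/5 (O(G, C) = G*(-6/5 + 3² + (29/5)*3) = G*(-6/5 + 9 + 87/5) = G*(126/5) = 126*G/5)
1/O(-129, W(-3, 8)) = 1/((126/5)*(-129)) = 1/(-16254/5) = -5/16254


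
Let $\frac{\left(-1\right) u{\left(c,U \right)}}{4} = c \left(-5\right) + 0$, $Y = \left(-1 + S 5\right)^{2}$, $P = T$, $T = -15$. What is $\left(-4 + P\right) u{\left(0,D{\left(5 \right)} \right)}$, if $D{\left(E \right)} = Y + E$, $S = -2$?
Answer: $0$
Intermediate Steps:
$P = -15$
$Y = 121$ ($Y = \left(-1 - 10\right)^{2} = \left(-11\right)^{2} = 121$)
$D{\left(E \right)} = 121 + E$
$u{\left(c,U \right)} = 20 c$ ($u{\left(c,U \right)} = - 4 \left(c \left(-5\right) + 0\right) = - 4 \left(- 5 c + 0\right) = - 4 \left(- 5 c\right) = 20 c$)
$\left(-4 + P\right) u{\left(0,D{\left(5 \right)} \right)} = \left(-4 - 15\right) 20 \cdot 0 = \left(-19\right) 0 = 0$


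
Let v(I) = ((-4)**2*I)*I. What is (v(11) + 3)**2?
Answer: 3759721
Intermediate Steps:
v(I) = 16*I**2 (v(I) = (16*I)*I = 16*I**2)
(v(11) + 3)**2 = (16*11**2 + 3)**2 = (16*121 + 3)**2 = (1936 + 3)**2 = 1939**2 = 3759721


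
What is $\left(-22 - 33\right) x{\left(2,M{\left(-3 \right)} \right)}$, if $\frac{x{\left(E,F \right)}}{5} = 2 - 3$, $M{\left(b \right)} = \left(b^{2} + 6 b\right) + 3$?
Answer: $275$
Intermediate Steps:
$M{\left(b \right)} = 3 + b^{2} + 6 b$
$x{\left(E,F \right)} = -5$ ($x{\left(E,F \right)} = 5 \left(2 - 3\right) = 5 \left(-1\right) = -5$)
$\left(-22 - 33\right) x{\left(2,M{\left(-3 \right)} \right)} = \left(-22 - 33\right) \left(-5\right) = \left(-55\right) \left(-5\right) = 275$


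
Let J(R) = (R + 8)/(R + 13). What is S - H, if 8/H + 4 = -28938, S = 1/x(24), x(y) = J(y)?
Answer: 535555/463072 ≈ 1.1565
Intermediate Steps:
J(R) = (8 + R)/(13 + R)
x(y) = (8 + y)/(13 + y)
S = 37/32 (S = 1/((8 + 24)/(13 + 24)) = 1/(32/37) = 37/32 ≈ 1.1563)
H = -4/14471 (H = 8/(-4 - 28938) = 8/(-28942) = 8*(-1/28942) = -4/14471 ≈ -0.00027641)
S - H = 37/32 - 1*(-4/14471) = 37/32 + 4/14471 = 535555/463072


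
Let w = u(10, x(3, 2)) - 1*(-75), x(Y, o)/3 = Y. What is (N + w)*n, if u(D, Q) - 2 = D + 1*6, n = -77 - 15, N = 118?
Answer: -19412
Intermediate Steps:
x(Y, o) = 3*Y
n = -92
u(D, Q) = 8 + D (u(D, Q) = 2 + (D + 1*6) = 2 + (D + 6) = 2 + (6 + D) = 8 + D)
w = 93 (w = (8 + 10) - 1*(-75) = 18 + 75 = 93)
(N + w)*n = (118 + 93)*(-92) = 211*(-92) = -19412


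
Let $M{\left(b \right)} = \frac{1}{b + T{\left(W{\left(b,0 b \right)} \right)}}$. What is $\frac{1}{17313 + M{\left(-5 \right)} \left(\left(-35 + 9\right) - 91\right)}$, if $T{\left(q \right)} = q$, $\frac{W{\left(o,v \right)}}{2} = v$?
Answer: $\frac{5}{86682} \approx 5.7682 \cdot 10^{-5}$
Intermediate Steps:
$W{\left(o,v \right)} = 2 v$
$M{\left(b \right)} = \frac{1}{b}$ ($M{\left(b \right)} = \frac{1}{b + 2 \cdot 0 b} = \frac{1}{b + 2 \cdot 0} = \frac{1}{b + 0} = \frac{1}{b}$)
$\frac{1}{17313 + M{\left(-5 \right)} \left(\left(-35 + 9\right) - 91\right)} = \frac{1}{17313 + \frac{\left(-35 + 9\right) - 91}{-5}} = \frac{1}{17313 - \frac{-26 - 91}{5}} = \frac{1}{17313 - - \frac{117}{5}} = \frac{1}{17313 + \frac{117}{5}} = \frac{1}{\frac{86682}{5}} = \frac{5}{86682}$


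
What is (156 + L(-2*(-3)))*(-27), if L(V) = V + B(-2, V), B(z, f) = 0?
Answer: -4374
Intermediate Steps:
L(V) = V (L(V) = V + 0 = V)
(156 + L(-2*(-3)))*(-27) = (156 - 2*(-3))*(-27) = (156 + 6)*(-27) = 162*(-27) = -4374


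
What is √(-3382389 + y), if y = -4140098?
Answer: I*√7522487 ≈ 2742.7*I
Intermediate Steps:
√(-3382389 + y) = √(-3382389 - 4140098) = √(-7522487) = I*√7522487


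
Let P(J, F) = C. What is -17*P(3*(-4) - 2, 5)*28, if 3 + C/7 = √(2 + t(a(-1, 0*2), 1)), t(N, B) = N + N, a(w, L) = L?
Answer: 9996 - 3332*√2 ≈ 5283.8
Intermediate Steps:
t(N, B) = 2*N
C = -21 + 7*√2 (C = -21 + 7*√(2 + 2*(0*2)) = -21 + 7*√(2 + 2*0) = -21 + 7*√(2 + 0) = -21 + 7*√2 ≈ -11.101)
P(J, F) = -21 + 7*√2
-17*P(3*(-4) - 2, 5)*28 = -17*(-21 + 7*√2)*28 = (357 - 119*√2)*28 = 9996 - 3332*√2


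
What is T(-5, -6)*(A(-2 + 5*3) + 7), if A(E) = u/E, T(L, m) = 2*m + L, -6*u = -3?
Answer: -3111/26 ≈ -119.65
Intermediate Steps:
u = 1/2 (u = -1/6*(-3) = 1/2 ≈ 0.50000)
T(L, m) = L + 2*m
A(E) = 1/(2*E)
T(-5, -6)*(A(-2 + 5*3) + 7) = (-5 + 2*(-6))*(1/(2*(-2 + 5*3)) + 7) = (-5 - 12)*(1/(2*(-2 + 15)) + 7) = -17*((1/2)/13 + 7) = -17*((1/2)*(1/13) + 7) = -17*(1/26 + 7) = -17*183/26 = -3111/26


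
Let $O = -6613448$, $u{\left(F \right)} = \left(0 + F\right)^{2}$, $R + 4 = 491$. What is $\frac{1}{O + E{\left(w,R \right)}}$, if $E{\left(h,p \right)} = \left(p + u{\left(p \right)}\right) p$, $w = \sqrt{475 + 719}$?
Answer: $\frac{1}{109125024} \approx 9.1638 \cdot 10^{-9}$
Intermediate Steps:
$R = 487$ ($R = -4 + 491 = 487$)
$u{\left(F \right)} = F^{2}$
$w = \sqrt{1194} \approx 34.554$
$E{\left(h,p \right)} = p \left(p + p^{2}\right)$ ($E{\left(h,p \right)} = \left(p + p^{2}\right) p = p \left(p + p^{2}\right)$)
$\frac{1}{O + E{\left(w,R \right)}} = \frac{1}{-6613448 + 487^{2} \left(1 + 487\right)} = \frac{1}{-6613448 + 237169 \cdot 488} = \frac{1}{-6613448 + 115738472} = \frac{1}{109125024}$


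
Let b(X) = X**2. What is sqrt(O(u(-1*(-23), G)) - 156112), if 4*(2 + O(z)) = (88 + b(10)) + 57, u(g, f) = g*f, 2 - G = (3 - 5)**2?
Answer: 7*I*sqrt(12739)/2 ≈ 395.04*I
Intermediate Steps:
G = -2 (G = 2 - (3 - 5)**2 = 2 - 1*(-2)**2 = 2 - 1*4 = 2 - 4 = -2)
u(g, f) = f*g
O(z) = 237/4 (O(z) = -2 + ((88 + 10**2) + 57)/4 = -2 + ((88 + 100) + 57)/4 = -2 + (188 + 57)/4 = -2 + (1/4)*245 = -2 + 245/4 = 237/4)
sqrt(O(u(-1*(-23), G)) - 156112) = sqrt(237/4 - 156112) = sqrt(-624211/4) = 7*I*sqrt(12739)/2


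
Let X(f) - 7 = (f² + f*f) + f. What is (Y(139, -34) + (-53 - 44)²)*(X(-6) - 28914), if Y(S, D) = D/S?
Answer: -37718750097/139 ≈ -2.7136e+8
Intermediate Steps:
X(f) = 7 + f + 2*f² (X(f) = 7 + ((f² + f*f) + f) = 7 + ((f² + f²) + f) = 7 + (2*f² + f) = 7 + (f + 2*f²) = 7 + f + 2*f²)
(Y(139, -34) + (-53 - 44)²)*(X(-6) - 28914) = (-34/139 + (-53 - 44)²)*((7 - 6 + 2*(-6)²) - 28914) = (-34*1/139 + (-97)²)*((7 - 6 + 2*36) - 28914) = (-34/139 + 9409)*((7 - 6 + 72) - 28914) = 1307817*(73 - 28914)/139 = (1307817/139)*(-28841) = -37718750097/139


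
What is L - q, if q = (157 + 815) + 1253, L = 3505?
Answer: 1280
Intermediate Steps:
q = 2225 (q = 972 + 1253 = 2225)
L - q = 3505 - 1*2225 = 3505 - 2225 = 1280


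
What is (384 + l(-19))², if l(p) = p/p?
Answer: 148225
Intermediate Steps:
l(p) = 1
(384 + l(-19))² = (384 + 1)² = 385² = 148225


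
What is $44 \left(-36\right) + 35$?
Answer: $-1549$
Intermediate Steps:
$44 \left(-36\right) + 35 = -1584 + 35 = -1549$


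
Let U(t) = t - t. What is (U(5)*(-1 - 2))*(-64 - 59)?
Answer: 0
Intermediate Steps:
U(t) = 0
(U(5)*(-1 - 2))*(-64 - 59) = (0*(-1 - 2))*(-64 - 59) = (0*(-3))*(-123) = 0*(-123) = 0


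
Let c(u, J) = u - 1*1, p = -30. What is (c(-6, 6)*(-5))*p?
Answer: -1050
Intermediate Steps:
c(u, J) = -1 + u (c(u, J) = u - 1 = -1 + u)
(c(-6, 6)*(-5))*p = ((-1 - 6)*(-5))*(-30) = -7*(-5)*(-30) = 35*(-30) = -1050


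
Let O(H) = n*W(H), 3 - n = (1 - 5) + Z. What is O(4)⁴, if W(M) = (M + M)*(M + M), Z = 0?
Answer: 40282095616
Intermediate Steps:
W(M) = 4*M² (W(M) = (2*M)*(2*M) = 4*M²)
n = 7 (n = 3 - ((1 - 5) + 0) = 3 - (-4 + 0) = 3 - 1*(-4) = 3 + 4 = 7)
O(H) = 28*H² (O(H) = 7*(4*H²) = 28*H²)
O(4)⁴ = (28*4²)⁴ = (28*16)⁴ = 448⁴ = 40282095616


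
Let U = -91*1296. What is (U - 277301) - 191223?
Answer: -586460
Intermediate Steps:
U = -117936
(U - 277301) - 191223 = (-117936 - 277301) - 191223 = -395237 - 191223 = -586460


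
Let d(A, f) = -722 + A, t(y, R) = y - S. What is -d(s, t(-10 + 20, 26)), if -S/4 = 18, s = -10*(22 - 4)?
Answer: 902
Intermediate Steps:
s = -180 (s = -10*18 = -180)
S = -72 (S = -4*18 = -72)
t(y, R) = 72 + y (t(y, R) = y - 1*(-72) = y + 72 = 72 + y)
-d(s, t(-10 + 20, 26)) = -(-722 - 180) = -1*(-902) = 902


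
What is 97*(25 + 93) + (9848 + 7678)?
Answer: 28972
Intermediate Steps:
97*(25 + 93) + (9848 + 7678) = 97*118 + 17526 = 11446 + 17526 = 28972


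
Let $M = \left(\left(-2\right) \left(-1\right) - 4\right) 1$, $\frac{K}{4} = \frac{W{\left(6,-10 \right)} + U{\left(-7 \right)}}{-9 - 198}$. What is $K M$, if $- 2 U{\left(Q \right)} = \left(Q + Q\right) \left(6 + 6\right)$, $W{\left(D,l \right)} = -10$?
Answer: $\frac{592}{207} \approx 2.8599$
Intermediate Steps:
$U{\left(Q \right)} = - 12 Q$ ($U{\left(Q \right)} = - \frac{\left(Q + Q\right) \left(6 + 6\right)}{2} = - \frac{2 Q 12}{2} = - \frac{24 Q}{2} = - 12 Q$)
$K = - \frac{296}{207}$ ($K = 4 \frac{-10 - -84}{-9 - 198} = 4 \frac{-10 + 84}{-207} = 4 \cdot 74 \left(- \frac{1}{207}\right) = 4 \left(- \frac{74}{207}\right) = - \frac{296}{207} \approx -1.43$)
$M = -2$ ($M = \left(2 - 4\right) 1 = \left(-2\right) 1 = -2$)
$K M = \left(- \frac{296}{207}\right) \left(-2\right) = \frac{592}{207}$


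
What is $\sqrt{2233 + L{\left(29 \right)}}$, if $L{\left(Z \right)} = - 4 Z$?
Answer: $\sqrt{2117} \approx 46.011$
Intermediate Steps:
$\sqrt{2233 + L{\left(29 \right)}} = \sqrt{2233 - 116} = \sqrt{2117}$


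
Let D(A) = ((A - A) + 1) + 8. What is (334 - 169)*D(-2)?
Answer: 1485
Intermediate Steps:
D(A) = 9 (D(A) = (0 + 1) + 8 = 1 + 8 = 9)
(334 - 169)*D(-2) = (334 - 169)*9 = 165*9 = 1485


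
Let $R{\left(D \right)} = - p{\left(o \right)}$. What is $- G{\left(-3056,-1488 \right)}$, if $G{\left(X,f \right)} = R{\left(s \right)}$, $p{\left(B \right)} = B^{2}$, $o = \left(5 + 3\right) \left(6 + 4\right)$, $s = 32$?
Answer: $6400$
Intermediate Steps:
$o = 80$ ($o = 8 \cdot 10 = 80$)
$R{\left(D \right)} = -6400$ ($R{\left(D \right)} = - 80^{2} = \left(-1\right) 6400 = -6400$)
$G{\left(X,f \right)} = -6400$
$- G{\left(-3056,-1488 \right)} = \left(-1\right) \left(-6400\right) = 6400$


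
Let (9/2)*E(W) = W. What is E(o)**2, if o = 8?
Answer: 256/81 ≈ 3.1605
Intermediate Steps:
E(W) = 2*W/9
E(o)**2 = ((2/9)*8)**2 = (16/9)**2 = 256/81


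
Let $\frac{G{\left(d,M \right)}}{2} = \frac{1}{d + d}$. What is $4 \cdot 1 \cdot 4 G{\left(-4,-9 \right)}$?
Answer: $-4$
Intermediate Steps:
$G{\left(d,M \right)} = \frac{1}{d}$ ($G{\left(d,M \right)} = \frac{2}{d + d} = \frac{2}{2 d} = 2 \frac{1}{2 d} = \frac{1}{d}$)
$4 \cdot 1 \cdot 4 G{\left(-4,-9 \right)} = \frac{4 \cdot 1 \cdot 4}{-4} = 4 \cdot 4 \left(- \frac{1}{4}\right) = 16 \left(- \frac{1}{4}\right) = -4$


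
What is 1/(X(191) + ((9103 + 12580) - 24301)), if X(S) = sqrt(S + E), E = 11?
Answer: -1309/3426861 - sqrt(202)/6853722 ≈ -0.00038406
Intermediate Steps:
X(S) = sqrt(11 + S) (X(S) = sqrt(S + 11) = sqrt(11 + S))
1/(X(191) + ((9103 + 12580) - 24301)) = 1/(sqrt(11 + 191) + ((9103 + 12580) - 24301)) = 1/(sqrt(202) + (21683 - 24301)) = 1/(sqrt(202) - 2618) = 1/(-2618 + sqrt(202))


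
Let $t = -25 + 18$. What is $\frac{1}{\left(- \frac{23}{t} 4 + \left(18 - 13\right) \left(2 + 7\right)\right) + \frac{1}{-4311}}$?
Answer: $\frac{30177}{1754570} \approx 0.017199$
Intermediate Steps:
$t = -7$
$\frac{1}{\left(- \frac{23}{t} 4 + \left(18 - 13\right) \left(2 + 7\right)\right) + \frac{1}{-4311}} = \frac{1}{\left(- \frac{23}{-7} \cdot 4 + \left(18 - 13\right) \left(2 + 7\right)\right) + \frac{1}{-4311}} = \frac{1}{\left(\left(-23\right) \left(- \frac{1}{7}\right) 4 + 5 \cdot 9\right) - \frac{1}{4311}} = \frac{1}{\left(\frac{23}{7} \cdot 4 + 45\right) - \frac{1}{4311}} = \frac{1}{\left(\frac{92}{7} + 45\right) - \frac{1}{4311}} = \frac{1}{\frac{407}{7} - \frac{1}{4311}} = \frac{1}{\frac{1754570}{30177}} = \frac{30177}{1754570}$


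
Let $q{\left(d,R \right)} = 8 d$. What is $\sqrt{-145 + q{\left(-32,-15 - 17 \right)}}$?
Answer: $i \sqrt{401} \approx 20.025 i$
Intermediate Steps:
$\sqrt{-145 + q{\left(-32,-15 - 17 \right)}} = \sqrt{-145 + 8 \left(-32\right)} = \sqrt{-145 - 256} = \sqrt{-401} = i \sqrt{401}$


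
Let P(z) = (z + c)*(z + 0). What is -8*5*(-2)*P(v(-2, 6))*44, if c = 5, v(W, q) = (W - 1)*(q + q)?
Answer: 3928320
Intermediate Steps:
v(W, q) = 2*q*(-1 + W) (v(W, q) = (-1 + W)*(2*q) = 2*q*(-1 + W))
P(z) = z*(5 + z) (P(z) = (z + 5)*(z + 0) = (5 + z)*z = z*(5 + z))
-8*5*(-2)*P(v(-2, 6))*44 = -8*5*(-2)*(2*6*(-1 - 2))*(5 + 2*6*(-1 - 2))*44 = -(-80)*(2*6*(-3))*(5 + 2*6*(-3))*44 = -(-80)*(-36*(5 - 36))*44 = -(-80)*(-36*(-31))*44 = -(-80)*1116*44 = -8*(-11160)*44 = 89280*44 = 3928320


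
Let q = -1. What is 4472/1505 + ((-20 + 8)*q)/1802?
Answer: 93914/31535 ≈ 2.9781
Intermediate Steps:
4472/1505 + ((-20 + 8)*q)/1802 = 4472/1505 + ((-20 + 8)*(-1))/1802 = 4472*(1/1505) - 12*(-1)*(1/1802) = 104/35 + 12*(1/1802) = 104/35 + 6/901 = 93914/31535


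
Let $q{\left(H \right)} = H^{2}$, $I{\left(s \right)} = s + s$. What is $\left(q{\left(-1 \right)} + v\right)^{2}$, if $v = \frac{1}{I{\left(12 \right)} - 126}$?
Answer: $\frac{10201}{10404} \approx 0.98049$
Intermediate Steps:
$I{\left(s \right)} = 2 s$
$v = - \frac{1}{102}$ ($v = \frac{1}{2 \cdot 12 - 126} = \frac{1}{24 - 126} = \frac{1}{-102} = - \frac{1}{102} \approx -0.0098039$)
$\left(q{\left(-1 \right)} + v\right)^{2} = \left(\left(-1\right)^{2} - \frac{1}{102}\right)^{2} = \left(1 - \frac{1}{102}\right)^{2} = \left(\frac{101}{102}\right)^{2} = \frac{10201}{10404}$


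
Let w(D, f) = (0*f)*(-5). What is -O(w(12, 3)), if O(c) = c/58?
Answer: 0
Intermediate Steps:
w(D, f) = 0 (w(D, f) = 0*(-5) = 0)
O(c) = c/58 (O(c) = c*(1/58) = c/58)
-O(w(12, 3)) = -0/58 = -1*0 = 0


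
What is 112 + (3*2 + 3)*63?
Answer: 679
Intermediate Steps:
112 + (3*2 + 3)*63 = 112 + (6 + 3)*63 = 112 + 9*63 = 112 + 567 = 679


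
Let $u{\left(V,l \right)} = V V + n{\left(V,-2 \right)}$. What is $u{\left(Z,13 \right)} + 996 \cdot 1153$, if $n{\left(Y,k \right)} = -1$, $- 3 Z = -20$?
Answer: $\frac{10335883}{9} \approx 1.1484 \cdot 10^{6}$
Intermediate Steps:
$Z = \frac{20}{3}$ ($Z = \left(- \frac{1}{3}\right) \left(-20\right) = \frac{20}{3} \approx 6.6667$)
$u{\left(V,l \right)} = -1 + V^{2}$ ($u{\left(V,l \right)} = V V - 1 = V^{2} - 1 = -1 + V^{2}$)
$u{\left(Z,13 \right)} + 996 \cdot 1153 = \left(-1 + \left(\frac{20}{3}\right)^{2}\right) + 996 \cdot 1153 = \left(-1 + \frac{400}{9}\right) + 1148388 = \frac{391}{9} + 1148388 = \frac{10335883}{9}$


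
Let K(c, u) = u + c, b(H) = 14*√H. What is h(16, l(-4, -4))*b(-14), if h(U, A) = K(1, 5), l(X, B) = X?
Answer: 84*I*√14 ≈ 314.3*I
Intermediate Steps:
K(c, u) = c + u
h(U, A) = 6 (h(U, A) = 1 + 5 = 6)
h(16, l(-4, -4))*b(-14) = 6*(14*√(-14)) = 6*(14*(I*√14)) = 6*(14*I*√14) = 84*I*√14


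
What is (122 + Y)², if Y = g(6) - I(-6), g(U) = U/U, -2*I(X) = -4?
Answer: 14641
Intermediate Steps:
I(X) = 2 (I(X) = -½*(-4) = 2)
g(U) = 1
Y = -1 (Y = 1 - 1*2 = 1 - 2 = -1)
(122 + Y)² = (122 - 1)² = 121² = 14641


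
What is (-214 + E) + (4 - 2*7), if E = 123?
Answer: -101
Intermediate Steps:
(-214 + E) + (4 - 2*7) = (-214 + 123) + (4 - 2*7) = -91 + (4 - 14) = -91 - 10 = -101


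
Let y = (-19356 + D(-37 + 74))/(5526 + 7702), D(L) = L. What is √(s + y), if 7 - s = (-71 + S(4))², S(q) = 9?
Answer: I*√167913437585/6614 ≈ 61.955*I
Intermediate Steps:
y = -19319/13228 (y = (-19356 + (-37 + 74))/(5526 + 7702) = (-19356 + 37)/13228 = -19319*1/13228 = -19319/13228 ≈ -1.4605)
s = -3837 (s = 7 - (-71 + 9)² = 7 - 1*(-62)² = 7 - 1*3844 = 7 - 3844 = -3837)
√(s + y) = √(-3837 - 19319/13228) = √(-50775155/13228) = I*√167913437585/6614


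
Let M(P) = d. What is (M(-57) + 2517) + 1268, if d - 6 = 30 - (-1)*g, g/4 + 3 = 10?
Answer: 3849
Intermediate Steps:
g = 28 (g = -12 + 4*10 = -12 + 40 = 28)
d = 64 (d = 6 + (30 - (-1)*28) = 6 + (30 - 1*(-28)) = 6 + (30 + 28) = 6 + 58 = 64)
M(P) = 64
(M(-57) + 2517) + 1268 = (64 + 2517) + 1268 = 2581 + 1268 = 3849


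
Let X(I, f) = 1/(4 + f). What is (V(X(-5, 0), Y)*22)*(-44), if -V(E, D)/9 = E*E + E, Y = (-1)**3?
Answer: 5445/2 ≈ 2722.5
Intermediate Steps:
Y = -1
V(E, D) = -9*E - 9*E**2 (V(E, D) = -9*(E*E + E) = -9*(E**2 + E) = -9*(E + E**2) = -9*E - 9*E**2)
(V(X(-5, 0), Y)*22)*(-44) = (-9*(1 + 1/(4 + 0))/(4 + 0)*22)*(-44) = (-9*(1 + 1/4)/4*22)*(-44) = (-9*1/4*(1 + 1/4)*22)*(-44) = (-9*1/4*5/4*22)*(-44) = -45/16*22*(-44) = -495/8*(-44) = 5445/2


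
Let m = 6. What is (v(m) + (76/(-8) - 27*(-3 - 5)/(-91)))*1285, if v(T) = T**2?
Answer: 5642435/182 ≈ 31002.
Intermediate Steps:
(v(m) + (76/(-8) - 27*(-3 - 5)/(-91)))*1285 = (6**2 + (76/(-8) - 27*(-3 - 5)/(-91)))*1285 = (36 + (76*(-1/8) - 27*(-8)*(-1/91)))*1285 = (36 + (-19/2 + 216*(-1/91)))*1285 = (36 + (-19/2 - 216/91))*1285 = (36 - 2161/182)*1285 = (4391/182)*1285 = 5642435/182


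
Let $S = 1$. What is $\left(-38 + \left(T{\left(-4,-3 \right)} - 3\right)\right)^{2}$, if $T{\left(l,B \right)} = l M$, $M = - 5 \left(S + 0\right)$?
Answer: $441$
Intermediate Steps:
$M = -5$ ($M = - 5 \left(1 + 0\right) = \left(-5\right) 1 = -5$)
$T{\left(l,B \right)} = - 5 l$ ($T{\left(l,B \right)} = l \left(-5\right) = - 5 l$)
$\left(-38 + \left(T{\left(-4,-3 \right)} - 3\right)\right)^{2} = \left(-38 - -17\right)^{2} = \left(-38 + \left(20 - 3\right)\right)^{2} = \left(-38 + 17\right)^{2} = \left(-21\right)^{2} = 441$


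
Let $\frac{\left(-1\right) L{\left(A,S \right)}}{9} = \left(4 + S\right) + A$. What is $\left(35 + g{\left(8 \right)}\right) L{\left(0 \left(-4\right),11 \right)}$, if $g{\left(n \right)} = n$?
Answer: $-5805$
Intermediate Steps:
$L{\left(A,S \right)} = -36 - 9 A - 9 S$ ($L{\left(A,S \right)} = - 9 \left(\left(4 + S\right) + A\right) = - 9 \left(4 + A + S\right) = -36 - 9 A - 9 S$)
$\left(35 + g{\left(8 \right)}\right) L{\left(0 \left(-4\right),11 \right)} = \left(35 + 8\right) \left(-36 - 9 \cdot 0 \left(-4\right) - 99\right) = 43 \left(-36 - 0 - 99\right) = 43 \left(-36 + 0 - 99\right) = 43 \left(-135\right) = -5805$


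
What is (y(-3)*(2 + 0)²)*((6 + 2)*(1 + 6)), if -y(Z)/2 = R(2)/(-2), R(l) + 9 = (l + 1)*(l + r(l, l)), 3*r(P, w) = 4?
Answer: 224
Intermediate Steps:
r(P, w) = 4/3 (r(P, w) = (⅓)*4 = 4/3)
R(l) = -9 + (1 + l)*(4/3 + l) (R(l) = -9 + (l + 1)*(l + 4/3) = -9 + (1 + l)*(4/3 + l))
y(Z) = 1 (y(Z) = -2*(-23/3 + 2² + (7/3)*2)/(-2) = -2*(-23/3 + 4 + 14/3)*(-1)/2 = -2*(-1)/2 = -2*(-½) = 1)
(y(-3)*(2 + 0)²)*((6 + 2)*(1 + 6)) = (1*(2 + 0)²)*((6 + 2)*(1 + 6)) = (1*2²)*(8*7) = (1*4)*56 = 4*56 = 224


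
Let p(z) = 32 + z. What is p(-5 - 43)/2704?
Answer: -1/169 ≈ -0.0059172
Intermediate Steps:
p(-5 - 43)/2704 = (32 + (-5 - 43))/2704 = (32 - 48)*(1/2704) = -16*1/2704 = -1/169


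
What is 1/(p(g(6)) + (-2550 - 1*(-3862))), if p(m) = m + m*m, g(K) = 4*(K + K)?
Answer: 1/3664 ≈ 0.00027293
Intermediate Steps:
g(K) = 8*K (g(K) = 4*(2*K) = 8*K)
p(m) = m + m²
1/(p(g(6)) + (-2550 - 1*(-3862))) = 1/((8*6)*(1 + 8*6) + (-2550 - 1*(-3862))) = 1/(48*(1 + 48) + (-2550 + 3862)) = 1/(48*49 + 1312) = 1/(2352 + 1312) = 1/3664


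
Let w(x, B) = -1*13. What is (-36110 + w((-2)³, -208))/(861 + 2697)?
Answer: -12041/1186 ≈ -10.153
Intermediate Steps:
w(x, B) = -13
(-36110 + w((-2)³, -208))/(861 + 2697) = (-36110 - 13)/(861 + 2697) = -36123/3558 = -36123*1/3558 = -12041/1186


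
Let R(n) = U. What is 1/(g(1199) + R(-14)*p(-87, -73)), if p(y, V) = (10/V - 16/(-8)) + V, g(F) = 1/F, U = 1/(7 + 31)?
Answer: -3326026/6223633 ≈ -0.53442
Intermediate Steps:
U = 1/38 ≈ 0.026316
R(n) = 1/38
p(y, V) = 2 + V + 10/V (p(y, V) = (10/V - 16*(-⅛)) + V = (10/V + 2) + V = (2 + 10/V) + V = 2 + V + 10/V)
1/(g(1199) + R(-14)*p(-87, -73)) = 1/(1/1199 + (2 - 73 + 10/(-73))/38) = 1/(1/1199 + (2 - 73 + 10*(-1/73))/38) = 1/(1/1199 + (2 - 73 - 10/73)/38) = 1/(1/1199 + (1/38)*(-5193/73)) = 1/(1/1199 - 5193/2774) = 1/(-6223633/3326026) = -3326026/6223633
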